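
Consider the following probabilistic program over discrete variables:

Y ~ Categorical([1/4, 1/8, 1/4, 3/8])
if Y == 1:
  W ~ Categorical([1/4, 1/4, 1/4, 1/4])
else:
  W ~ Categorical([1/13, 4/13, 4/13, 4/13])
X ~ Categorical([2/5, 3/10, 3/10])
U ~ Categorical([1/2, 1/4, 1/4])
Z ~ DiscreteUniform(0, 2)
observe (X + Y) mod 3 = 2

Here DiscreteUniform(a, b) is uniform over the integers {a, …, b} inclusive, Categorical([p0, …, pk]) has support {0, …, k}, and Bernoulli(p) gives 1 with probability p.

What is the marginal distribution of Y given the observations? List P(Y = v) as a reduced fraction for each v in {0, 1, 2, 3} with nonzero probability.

Enumerate traces; 144 have nonzero weight after conditioning:
  (Y=0, W=0, X=2, U=0, Z=0) weight 1/1040
  (Y=0, W=0, X=2, U=0, Z=1) weight 1/1040
  (Y=0, W=0, X=2, U=0, Z=2) weight 1/1040
  (Y=0, W=0, X=2, U=1, Z=0) weight 1/2080
  (Y=0, W=0, X=2, U=1, Z=1) weight 1/2080
  (Y=0, W=0, X=2, U=1, Z=2) weight 1/2080
  (Y=0, W=0, X=2, U=2, Z=0) weight 1/2080
  (Y=0, W=0, X=2, U=2, Z=1) weight 1/2080
  (Y=1, W=0, X=1, U=0, Z=0) weight 1/640
  (Y=2, W=0, X=0, U=0, Z=0) weight 1/780
  … 134 more
Group by Y:
  weight(Y=0) = 3/40
  weight(Y=1) = 3/80
  weight(Y=2) = 1/10
  weight(Y=3) = 9/80
Total weight = 3/40 + 3/80 + 1/10 + 9/80 = 13/40
P(Y=0 | obs) = 3/40 / 13/40 = 3/13
P(Y=1 | obs) = 3/80 / 13/40 = 3/26
P(Y=2 | obs) = 1/10 / 13/40 = 4/13
P(Y=3 | obs) = 9/80 / 13/40 = 9/26

P(Y=0) = 3/13, P(Y=1) = 3/26, P(Y=2) = 4/13, P(Y=3) = 9/26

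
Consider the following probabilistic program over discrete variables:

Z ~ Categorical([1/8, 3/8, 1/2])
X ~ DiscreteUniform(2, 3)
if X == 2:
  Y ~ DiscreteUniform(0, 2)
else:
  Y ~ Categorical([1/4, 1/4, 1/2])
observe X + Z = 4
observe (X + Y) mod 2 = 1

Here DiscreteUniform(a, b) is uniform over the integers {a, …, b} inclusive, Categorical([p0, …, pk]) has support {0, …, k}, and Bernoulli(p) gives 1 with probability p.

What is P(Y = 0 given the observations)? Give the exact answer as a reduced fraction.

Enumerate traces; 3 have nonzero weight after conditioning:
  (Z=1, X=3, Y=0) weight 3/64
  (Z=1, X=3, Y=2) weight 3/32
  (Z=2, X=2, Y=1) weight 1/12
Group by Y:
  weight(Y=0) = 3/64
  weight(Y=1) = 1/12
  weight(Y=2) = 3/32
Total weight = 3/64 + 1/12 + 3/32 = 43/192
P(Y=0 | obs) = 3/64 / 43/192 = 9/43
P(Y=1 | obs) = 1/12 / 43/192 = 16/43
P(Y=2 | obs) = 3/32 / 43/192 = 18/43

P(Y = 0 | obs) = 9/43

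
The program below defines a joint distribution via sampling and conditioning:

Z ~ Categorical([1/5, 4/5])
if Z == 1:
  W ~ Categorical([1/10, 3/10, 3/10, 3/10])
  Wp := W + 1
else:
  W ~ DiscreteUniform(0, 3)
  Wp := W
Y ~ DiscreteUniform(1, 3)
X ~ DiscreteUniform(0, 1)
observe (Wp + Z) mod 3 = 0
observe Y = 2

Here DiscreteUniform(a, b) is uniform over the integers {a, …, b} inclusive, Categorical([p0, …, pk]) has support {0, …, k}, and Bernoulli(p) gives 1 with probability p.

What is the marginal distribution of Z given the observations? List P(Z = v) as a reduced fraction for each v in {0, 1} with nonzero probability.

P(Z=0) = 5/17, P(Z=1) = 12/17

Enumerate traces; 6 have nonzero weight after conditioning:
  (Z=0, W=0, Y=2, X=0) weight 1/120
  (Z=0, W=0, Y=2, X=1) weight 1/120
  (Z=0, W=3, Y=2, X=0) weight 1/120
  (Z=0, W=3, Y=2, X=1) weight 1/120
  (Z=1, W=1, Y=2, X=0) weight 1/25
  (Z=1, W=1, Y=2, X=1) weight 1/25
Group by Z:
  weight(Z=0) = 1/30
  weight(Z=1) = 2/25
Total weight = 1/30 + 2/25 = 17/150
P(Z=0 | obs) = 1/30 / 17/150 = 5/17
P(Z=1 | obs) = 2/25 / 17/150 = 12/17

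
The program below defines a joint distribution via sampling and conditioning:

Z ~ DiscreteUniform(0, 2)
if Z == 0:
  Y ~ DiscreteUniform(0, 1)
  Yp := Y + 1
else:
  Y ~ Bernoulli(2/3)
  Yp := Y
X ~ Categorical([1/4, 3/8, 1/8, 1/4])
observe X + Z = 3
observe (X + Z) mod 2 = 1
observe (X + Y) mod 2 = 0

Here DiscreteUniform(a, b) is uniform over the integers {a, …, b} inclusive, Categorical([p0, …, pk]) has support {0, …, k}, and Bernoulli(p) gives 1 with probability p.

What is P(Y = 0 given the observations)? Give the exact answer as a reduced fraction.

Enumerate traces; 3 have nonzero weight after conditioning:
  (Z=0, Y=1, X=3) weight 1/24
  (Z=1, Y=0, X=2) weight 1/72
  (Z=2, Y=1, X=1) weight 1/12
Group by Y:
  weight(Y=0) = 1/72
  weight(Y=1) = 1/8
Total weight = 1/72 + 1/8 = 5/36
P(Y=0 | obs) = 1/72 / 5/36 = 1/10
P(Y=1 | obs) = 1/8 / 5/36 = 9/10

P(Y = 0 | obs) = 1/10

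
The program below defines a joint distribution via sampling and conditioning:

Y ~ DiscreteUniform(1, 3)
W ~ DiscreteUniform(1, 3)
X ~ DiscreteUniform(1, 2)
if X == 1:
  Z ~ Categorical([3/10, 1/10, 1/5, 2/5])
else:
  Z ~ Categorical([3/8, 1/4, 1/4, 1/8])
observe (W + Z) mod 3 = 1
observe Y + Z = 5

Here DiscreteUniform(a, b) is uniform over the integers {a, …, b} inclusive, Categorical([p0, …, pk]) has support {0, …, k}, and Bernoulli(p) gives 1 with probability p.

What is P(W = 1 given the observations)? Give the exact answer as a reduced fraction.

Enumerate traces; 4 have nonzero weight after conditioning:
  (Y=2, W=1, X=1, Z=3) weight 1/45
  (Y=2, W=1, X=2, Z=3) weight 1/144
  (Y=3, W=2, X=1, Z=2) weight 1/90
  (Y=3, W=2, X=2, Z=2) weight 1/72
Group by W:
  weight(W=1) = 7/240
  weight(W=2) = 1/40
Total weight = 7/240 + 1/40 = 13/240
P(W=1 | obs) = 7/240 / 13/240 = 7/13
P(W=2 | obs) = 1/40 / 13/240 = 6/13

P(W = 1 | obs) = 7/13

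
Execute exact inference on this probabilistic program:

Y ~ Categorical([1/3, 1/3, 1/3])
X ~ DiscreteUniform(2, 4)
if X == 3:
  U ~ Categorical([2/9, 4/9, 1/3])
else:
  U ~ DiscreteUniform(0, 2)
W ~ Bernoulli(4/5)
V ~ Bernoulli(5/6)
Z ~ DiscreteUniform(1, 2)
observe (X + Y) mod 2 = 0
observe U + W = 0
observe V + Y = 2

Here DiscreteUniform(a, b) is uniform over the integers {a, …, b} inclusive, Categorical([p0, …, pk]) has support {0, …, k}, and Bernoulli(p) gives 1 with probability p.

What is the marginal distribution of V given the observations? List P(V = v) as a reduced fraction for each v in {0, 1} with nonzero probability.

Enumerate traces; 6 have nonzero weight after conditioning:
  (Y=1, X=3, U=0, W=0, V=1, Z=1) weight 1/486
  (Y=1, X=3, U=0, W=0, V=1, Z=2) weight 1/486
  (Y=2, X=2, U=0, W=0, V=0, Z=1) weight 1/1620
  (Y=2, X=2, U=0, W=0, V=0, Z=2) weight 1/1620
  (Y=2, X=4, U=0, W=0, V=0, Z=1) weight 1/1620
  (Y=2, X=4, U=0, W=0, V=0, Z=2) weight 1/1620
Group by V:
  weight(V=0) = 1/405
  weight(V=1) = 1/243
Total weight = 1/405 + 1/243 = 8/1215
P(V=0 | obs) = 1/405 / 8/1215 = 3/8
P(V=1 | obs) = 1/243 / 8/1215 = 5/8

P(V=0) = 3/8, P(V=1) = 5/8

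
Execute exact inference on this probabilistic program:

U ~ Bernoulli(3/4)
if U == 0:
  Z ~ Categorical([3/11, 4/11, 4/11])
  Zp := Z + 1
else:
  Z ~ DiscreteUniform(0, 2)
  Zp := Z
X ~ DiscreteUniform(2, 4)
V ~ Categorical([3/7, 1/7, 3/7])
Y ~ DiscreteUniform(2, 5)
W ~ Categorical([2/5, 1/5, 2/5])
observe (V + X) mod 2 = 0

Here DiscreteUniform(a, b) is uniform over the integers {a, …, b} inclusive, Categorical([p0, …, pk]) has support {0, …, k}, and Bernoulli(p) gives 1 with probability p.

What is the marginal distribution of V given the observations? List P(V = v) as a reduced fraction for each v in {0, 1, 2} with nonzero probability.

P(V=0) = 6/13, P(V=1) = 1/13, P(V=2) = 6/13

Enumerate traces; 360 have nonzero weight after conditioning:
  (U=0, Z=0, X=2, V=0, Y=2, W=0) weight 3/3080
  (U=0, Z=0, X=2, V=0, Y=2, W=1) weight 3/6160
  (U=0, Z=0, X=2, V=0, Y=2, W=2) weight 3/3080
  (U=0, Z=0, X=2, V=0, Y=3, W=0) weight 3/3080
  (U=0, Z=0, X=2, V=0, Y=3, W=1) weight 3/6160
  (U=0, Z=0, X=2, V=0, Y=3, W=2) weight 3/3080
  (U=0, Z=0, X=2, V=0, Y=4, W=0) weight 3/3080
  (U=0, Z=0, X=2, V=0, Y=4, W=1) weight 3/6160
  (U=0, Z=0, X=2, V=2, Y=2, W=0) weight 3/3080
  (U=0, Z=0, X=3, V=1, Y=2, W=0) weight 1/3080
  … 350 more
Group by V:
  weight(V=0) = 2/7
  weight(V=1) = 1/21
  weight(V=2) = 2/7
Total weight = 2/7 + 1/21 + 2/7 = 13/21
P(V=0 | obs) = 2/7 / 13/21 = 6/13
P(V=1 | obs) = 1/21 / 13/21 = 1/13
P(V=2 | obs) = 2/7 / 13/21 = 6/13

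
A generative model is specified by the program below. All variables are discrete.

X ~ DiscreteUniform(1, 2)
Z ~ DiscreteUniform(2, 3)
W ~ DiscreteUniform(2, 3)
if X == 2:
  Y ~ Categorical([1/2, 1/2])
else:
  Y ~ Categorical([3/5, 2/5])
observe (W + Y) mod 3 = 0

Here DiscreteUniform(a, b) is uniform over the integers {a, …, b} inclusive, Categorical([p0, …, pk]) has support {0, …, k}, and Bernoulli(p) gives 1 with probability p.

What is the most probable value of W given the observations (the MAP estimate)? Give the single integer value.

Enumerate traces; 8 have nonzero weight after conditioning:
  (X=1, Z=2, W=2, Y=1) weight 1/20
  (X=1, Z=2, W=3, Y=0) weight 3/40
  (X=1, Z=3, W=2, Y=1) weight 1/20
  (X=1, Z=3, W=3, Y=0) weight 3/40
  (X=2, Z=2, W=2, Y=1) weight 1/16
  (X=2, Z=2, W=3, Y=0) weight 1/16
  (X=2, Z=3, W=2, Y=1) weight 1/16
  (X=2, Z=3, W=3, Y=0) weight 1/16
Group by W:
  weight(W=2) = 9/40
  weight(W=3) = 11/40
Total weight = 9/40 + 11/40 = 1/2
P(W=2 | obs) = 9/40 / 1/2 = 9/20
P(W=3 | obs) = 11/40 / 1/2 = 11/20
argmax = 3

argmax_v P(W = v | obs) = 3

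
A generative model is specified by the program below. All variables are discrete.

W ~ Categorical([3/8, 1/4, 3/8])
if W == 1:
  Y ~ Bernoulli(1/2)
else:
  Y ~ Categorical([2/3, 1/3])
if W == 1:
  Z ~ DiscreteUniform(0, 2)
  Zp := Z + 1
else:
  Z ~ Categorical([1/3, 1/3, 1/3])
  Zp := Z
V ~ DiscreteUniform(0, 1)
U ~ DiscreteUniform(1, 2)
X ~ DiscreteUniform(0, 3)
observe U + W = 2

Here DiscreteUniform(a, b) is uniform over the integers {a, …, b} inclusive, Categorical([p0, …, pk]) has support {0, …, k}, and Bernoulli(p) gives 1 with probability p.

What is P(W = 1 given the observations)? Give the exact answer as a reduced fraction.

P(W = 1 | obs) = 2/5

Enumerate traces; 96 have nonzero weight after conditioning:
  (W=0, Y=0, Z=0, V=0, U=2, X=0) weight 1/192
  (W=0, Y=0, Z=0, V=0, U=2, X=1) weight 1/192
  (W=0, Y=0, Z=0, V=0, U=2, X=2) weight 1/192
  (W=0, Y=0, Z=0, V=0, U=2, X=3) weight 1/192
  (W=0, Y=0, Z=0, V=1, U=2, X=0) weight 1/192
  (W=0, Y=0, Z=0, V=1, U=2, X=1) weight 1/192
  (W=0, Y=0, Z=0, V=1, U=2, X=2) weight 1/192
  (W=0, Y=0, Z=0, V=1, U=2, X=3) weight 1/192
  (W=1, Y=0, Z=0, V=0, U=1, X=0) weight 1/384
  … 87 more
Group by W:
  weight(W=0) = 3/16
  weight(W=1) = 1/8
Total weight = 3/16 + 1/8 = 5/16
P(W=0 | obs) = 3/16 / 5/16 = 3/5
P(W=1 | obs) = 1/8 / 5/16 = 2/5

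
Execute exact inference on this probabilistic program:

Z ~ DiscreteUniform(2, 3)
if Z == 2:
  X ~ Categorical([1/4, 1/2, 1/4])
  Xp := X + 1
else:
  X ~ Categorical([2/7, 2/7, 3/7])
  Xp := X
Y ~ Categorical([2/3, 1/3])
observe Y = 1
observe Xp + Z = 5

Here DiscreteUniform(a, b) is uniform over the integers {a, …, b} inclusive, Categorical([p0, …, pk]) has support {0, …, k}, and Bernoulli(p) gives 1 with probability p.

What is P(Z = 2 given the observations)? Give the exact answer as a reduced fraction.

Enumerate traces; 2 have nonzero weight after conditioning:
  (Z=2, X=2, Y=1) weight 1/24
  (Z=3, X=2, Y=1) weight 1/14
Group by Z:
  weight(Z=2) = 1/24
  weight(Z=3) = 1/14
Total weight = 1/24 + 1/14 = 19/168
P(Z=2 | obs) = 1/24 / 19/168 = 7/19
P(Z=3 | obs) = 1/14 / 19/168 = 12/19

P(Z = 2 | obs) = 7/19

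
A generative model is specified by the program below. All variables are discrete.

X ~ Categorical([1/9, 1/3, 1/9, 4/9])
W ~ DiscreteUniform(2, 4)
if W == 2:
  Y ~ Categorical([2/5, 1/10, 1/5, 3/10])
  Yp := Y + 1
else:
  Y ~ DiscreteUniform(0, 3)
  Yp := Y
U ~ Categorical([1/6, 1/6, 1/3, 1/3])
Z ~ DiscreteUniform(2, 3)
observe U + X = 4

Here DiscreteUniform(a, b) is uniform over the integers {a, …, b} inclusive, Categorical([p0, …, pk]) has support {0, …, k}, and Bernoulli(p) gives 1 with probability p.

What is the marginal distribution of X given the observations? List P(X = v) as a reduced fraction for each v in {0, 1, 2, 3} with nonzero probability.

Enumerate traces; 72 have nonzero weight after conditioning:
  (X=1, W=2, Y=0, U=3, Z=2) weight 1/135
  (X=1, W=2, Y=0, U=3, Z=3) weight 1/135
  (X=1, W=2, Y=1, U=3, Z=2) weight 1/540
  (X=1, W=2, Y=1, U=3, Z=3) weight 1/540
  (X=1, W=2, Y=2, U=3, Z=2) weight 1/270
  (X=1, W=2, Y=2, U=3, Z=3) weight 1/270
  (X=1, W=2, Y=3, U=3, Z=2) weight 1/180
  (X=1, W=2, Y=3, U=3, Z=3) weight 1/180
  (X=2, W=2, Y=0, U=2, Z=2) weight 1/405
  (X=3, W=2, Y=0, U=1, Z=2) weight 2/405
  … 62 more
Group by X:
  weight(X=1) = 1/9
  weight(X=2) = 1/27
  weight(X=3) = 2/27
Total weight = 1/9 + 1/27 + 2/27 = 2/9
P(X=1 | obs) = 1/9 / 2/9 = 1/2
P(X=2 | obs) = 1/27 / 2/9 = 1/6
P(X=3 | obs) = 2/27 / 2/9 = 1/3

P(X=1) = 1/2, P(X=2) = 1/6, P(X=3) = 1/3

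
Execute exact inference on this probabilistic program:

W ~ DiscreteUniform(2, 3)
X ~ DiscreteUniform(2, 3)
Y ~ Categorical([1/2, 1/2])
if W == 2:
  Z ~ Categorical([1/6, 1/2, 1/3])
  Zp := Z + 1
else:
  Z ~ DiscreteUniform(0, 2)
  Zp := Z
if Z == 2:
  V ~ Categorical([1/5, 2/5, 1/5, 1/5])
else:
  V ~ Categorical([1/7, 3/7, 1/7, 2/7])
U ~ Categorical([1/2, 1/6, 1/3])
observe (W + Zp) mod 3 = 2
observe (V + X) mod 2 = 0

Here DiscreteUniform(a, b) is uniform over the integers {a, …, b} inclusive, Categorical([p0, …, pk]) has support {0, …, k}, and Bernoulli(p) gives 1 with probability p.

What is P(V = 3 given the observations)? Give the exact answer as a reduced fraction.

P(V = 3 | obs) = 1/5

Enumerate traces; 48 have nonzero weight after conditioning:
  (W=2, X=2, Y=0, Z=2, V=0, U=0) weight 1/240
  (W=2, X=2, Y=0, Z=2, V=0, U=1) weight 1/720
  (W=2, X=2, Y=0, Z=2, V=0, U=2) weight 1/360
  (W=2, X=2, Y=0, Z=2, V=2, U=0) weight 1/240
  (W=2, X=2, Y=0, Z=2, V=2, U=1) weight 1/720
  (W=2, X=2, Y=0, Z=2, V=2, U=2) weight 1/360
  (W=2, X=2, Y=1, Z=2, V=0, U=0) weight 1/240
  (W=2, X=2, Y=1, Z=2, V=0, U=1) weight 1/720
  (W=2, X=3, Y=0, Z=2, V=1, U=0) weight 1/120
  (W=2, X=3, Y=0, Z=2, V=3, U=0) weight 1/240
  … 38 more
Group by V:
  weight(V=0) = 1/30
  weight(V=1) = 1/15
  weight(V=2) = 1/30
  weight(V=3) = 1/30
Total weight = 1/30 + 1/15 + 1/30 + 1/30 = 1/6
P(V=0 | obs) = 1/30 / 1/6 = 1/5
P(V=1 | obs) = 1/15 / 1/6 = 2/5
P(V=2 | obs) = 1/30 / 1/6 = 1/5
P(V=3 | obs) = 1/30 / 1/6 = 1/5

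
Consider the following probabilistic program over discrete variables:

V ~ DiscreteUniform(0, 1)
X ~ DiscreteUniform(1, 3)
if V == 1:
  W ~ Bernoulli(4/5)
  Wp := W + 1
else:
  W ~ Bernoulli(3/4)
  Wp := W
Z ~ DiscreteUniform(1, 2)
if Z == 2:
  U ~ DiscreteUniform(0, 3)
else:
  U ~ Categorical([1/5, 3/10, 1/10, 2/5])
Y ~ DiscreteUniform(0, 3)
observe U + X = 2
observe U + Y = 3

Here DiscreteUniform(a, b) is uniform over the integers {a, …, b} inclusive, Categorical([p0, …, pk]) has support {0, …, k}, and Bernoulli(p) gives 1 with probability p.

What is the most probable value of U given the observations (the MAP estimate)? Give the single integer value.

Enumerate traces; 16 have nonzero weight after conditioning:
  (V=0, X=1, W=0, Z=1, U=1, Y=2) weight 1/640
  (V=0, X=1, W=0, Z=2, U=1, Y=2) weight 1/768
  (V=0, X=1, W=1, Z=1, U=1, Y=2) weight 3/640
  (V=0, X=1, W=1, Z=2, U=1, Y=2) weight 1/256
  (V=0, X=2, W=0, Z=1, U=0, Y=3) weight 1/960
  (V=0, X=2, W=0, Z=2, U=0, Y=3) weight 1/768
  (V=0, X=2, W=1, Z=1, U=0, Y=3) weight 1/320
  (V=0, X=2, W=1, Z=2, U=0, Y=3) weight 1/256
  … 8 more
Group by U:
  weight(U=0) = 3/160
  weight(U=1) = 11/480
Total weight = 3/160 + 11/480 = 1/24
P(U=0 | obs) = 3/160 / 1/24 = 9/20
P(U=1 | obs) = 11/480 / 1/24 = 11/20
argmax = 1

argmax_v P(U = v | obs) = 1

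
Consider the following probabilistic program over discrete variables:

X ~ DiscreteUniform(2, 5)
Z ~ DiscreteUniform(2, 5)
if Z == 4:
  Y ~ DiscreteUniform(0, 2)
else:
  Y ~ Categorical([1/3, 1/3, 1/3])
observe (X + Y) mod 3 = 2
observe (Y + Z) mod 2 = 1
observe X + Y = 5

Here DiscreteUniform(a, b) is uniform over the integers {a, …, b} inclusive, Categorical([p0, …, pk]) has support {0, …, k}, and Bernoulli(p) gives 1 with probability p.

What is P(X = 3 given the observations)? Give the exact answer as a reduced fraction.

P(X = 3 | obs) = 1/3

Enumerate traces; 6 have nonzero weight after conditioning:
  (X=3, Z=3, Y=2) weight 1/48
  (X=3, Z=5, Y=2) weight 1/48
  (X=4, Z=2, Y=1) weight 1/48
  (X=4, Z=4, Y=1) weight 1/48
  (X=5, Z=3, Y=0) weight 1/48
  (X=5, Z=5, Y=0) weight 1/48
Group by X:
  weight(X=3) = 1/24
  weight(X=4) = 1/24
  weight(X=5) = 1/24
Total weight = 1/24 + 1/24 + 1/24 = 1/8
P(X=3 | obs) = 1/24 / 1/8 = 1/3
P(X=4 | obs) = 1/24 / 1/8 = 1/3
P(X=5 | obs) = 1/24 / 1/8 = 1/3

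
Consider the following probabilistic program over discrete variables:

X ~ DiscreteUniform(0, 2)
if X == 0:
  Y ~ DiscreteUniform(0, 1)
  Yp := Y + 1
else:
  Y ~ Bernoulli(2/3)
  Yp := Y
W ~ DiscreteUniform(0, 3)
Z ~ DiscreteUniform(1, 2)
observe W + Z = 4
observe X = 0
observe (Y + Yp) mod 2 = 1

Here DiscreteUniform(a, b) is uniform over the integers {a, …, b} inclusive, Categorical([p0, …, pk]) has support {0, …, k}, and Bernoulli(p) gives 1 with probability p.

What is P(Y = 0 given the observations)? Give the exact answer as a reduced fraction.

Enumerate traces; 4 have nonzero weight after conditioning:
  (X=0, Y=0, W=2, Z=2) weight 1/48
  (X=0, Y=0, W=3, Z=1) weight 1/48
  (X=0, Y=1, W=2, Z=2) weight 1/48
  (X=0, Y=1, W=3, Z=1) weight 1/48
Group by Y:
  weight(Y=0) = 1/24
  weight(Y=1) = 1/24
Total weight = 1/24 + 1/24 = 1/12
P(Y=0 | obs) = 1/24 / 1/12 = 1/2
P(Y=1 | obs) = 1/24 / 1/12 = 1/2

P(Y = 0 | obs) = 1/2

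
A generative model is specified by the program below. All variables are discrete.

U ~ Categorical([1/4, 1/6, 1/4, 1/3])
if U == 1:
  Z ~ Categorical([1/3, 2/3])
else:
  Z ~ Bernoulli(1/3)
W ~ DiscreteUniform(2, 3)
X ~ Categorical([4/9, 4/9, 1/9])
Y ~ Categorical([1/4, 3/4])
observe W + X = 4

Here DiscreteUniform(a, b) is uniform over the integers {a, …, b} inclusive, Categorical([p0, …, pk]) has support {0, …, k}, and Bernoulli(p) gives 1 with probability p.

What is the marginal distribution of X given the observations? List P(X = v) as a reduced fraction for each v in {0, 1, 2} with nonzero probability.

P(X=1) = 4/5, P(X=2) = 1/5

Enumerate traces; 32 have nonzero weight after conditioning:
  (U=0, Z=0, W=2, X=2, Y=0) weight 1/432
  (U=0, Z=0, W=2, X=2, Y=1) weight 1/144
  (U=0, Z=0, W=3, X=1, Y=0) weight 1/108
  (U=0, Z=0, W=3, X=1, Y=1) weight 1/36
  (U=0, Z=1, W=2, X=2, Y=0) weight 1/864
  (U=0, Z=1, W=2, X=2, Y=1) weight 1/288
  (U=0, Z=1, W=3, X=1, Y=0) weight 1/216
  (U=0, Z=1, W=3, X=1, Y=1) weight 1/72
  … 24 more
Group by X:
  weight(X=1) = 2/9
  weight(X=2) = 1/18
Total weight = 2/9 + 1/18 = 5/18
P(X=1 | obs) = 2/9 / 5/18 = 4/5
P(X=2 | obs) = 1/18 / 5/18 = 1/5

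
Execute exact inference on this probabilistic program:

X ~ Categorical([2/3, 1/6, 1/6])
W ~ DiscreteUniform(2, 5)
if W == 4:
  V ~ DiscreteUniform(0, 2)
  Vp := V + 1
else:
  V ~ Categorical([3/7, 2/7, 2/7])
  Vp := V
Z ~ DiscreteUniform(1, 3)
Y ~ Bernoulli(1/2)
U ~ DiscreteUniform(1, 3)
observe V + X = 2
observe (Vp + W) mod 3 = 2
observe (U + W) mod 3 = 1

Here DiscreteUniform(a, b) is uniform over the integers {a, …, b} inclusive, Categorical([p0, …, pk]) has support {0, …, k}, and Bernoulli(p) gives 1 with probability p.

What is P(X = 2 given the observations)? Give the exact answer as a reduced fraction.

Enumerate traces; 24 have nonzero weight after conditioning:
  (X=0, W=3, V=2, Z=1, Y=0, U=1) weight 1/378
  (X=0, W=3, V=2, Z=1, Y=1, U=1) weight 1/378
  (X=0, W=3, V=2, Z=2, Y=0, U=1) weight 1/378
  (X=0, W=3, V=2, Z=2, Y=1, U=1) weight 1/378
  (X=0, W=3, V=2, Z=3, Y=0, U=1) weight 1/378
  (X=0, W=3, V=2, Z=3, Y=1, U=1) weight 1/378
  (X=2, W=2, V=0, Z=1, Y=0, U=2) weight 1/1008
  (X=2, W=2, V=0, Z=1, Y=1, U=2) weight 1/1008
  … 16 more
Group by X:
  weight(X=0) = 1/63
  weight(X=2) = 25/1512
Total weight = 1/63 + 25/1512 = 7/216
P(X=0 | obs) = 1/63 / 7/216 = 24/49
P(X=2 | obs) = 25/1512 / 7/216 = 25/49

P(X = 2 | obs) = 25/49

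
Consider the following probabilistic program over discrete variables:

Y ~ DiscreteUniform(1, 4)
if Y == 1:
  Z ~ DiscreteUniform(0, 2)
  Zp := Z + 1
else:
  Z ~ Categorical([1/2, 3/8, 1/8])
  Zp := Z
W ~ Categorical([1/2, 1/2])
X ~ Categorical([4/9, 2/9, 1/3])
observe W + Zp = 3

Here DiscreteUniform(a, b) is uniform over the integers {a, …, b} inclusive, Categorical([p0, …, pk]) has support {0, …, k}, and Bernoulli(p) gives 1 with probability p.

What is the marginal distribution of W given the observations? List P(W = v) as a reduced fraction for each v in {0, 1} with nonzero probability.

Enumerate traces; 15 have nonzero weight after conditioning:
  (Y=1, Z=1, W=1, X=0) weight 1/54
  (Y=1, Z=1, W=1, X=1) weight 1/108
  (Y=1, Z=1, W=1, X=2) weight 1/72
  (Y=1, Z=2, W=0, X=0) weight 1/54
  (Y=1, Z=2, W=0, X=1) weight 1/108
  (Y=1, Z=2, W=0, X=2) weight 1/72
  (Y=2, Z=2, W=1, X=0) weight 1/144
  (Y=2, Z=2, W=1, X=1) weight 1/288
  … 7 more
Group by W:
  weight(W=0) = 1/24
  weight(W=1) = 17/192
Total weight = 1/24 + 17/192 = 25/192
P(W=0 | obs) = 1/24 / 25/192 = 8/25
P(W=1 | obs) = 17/192 / 25/192 = 17/25

P(W=0) = 8/25, P(W=1) = 17/25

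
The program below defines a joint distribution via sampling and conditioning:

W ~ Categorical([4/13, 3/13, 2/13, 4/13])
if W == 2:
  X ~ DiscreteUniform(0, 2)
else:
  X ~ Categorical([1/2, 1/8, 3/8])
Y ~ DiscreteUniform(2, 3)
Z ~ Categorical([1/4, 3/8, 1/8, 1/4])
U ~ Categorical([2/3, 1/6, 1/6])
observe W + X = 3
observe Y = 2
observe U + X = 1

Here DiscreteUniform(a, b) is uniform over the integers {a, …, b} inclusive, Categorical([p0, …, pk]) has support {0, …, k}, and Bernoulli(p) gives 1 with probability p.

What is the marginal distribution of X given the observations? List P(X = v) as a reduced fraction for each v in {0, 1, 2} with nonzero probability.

Enumerate traces; 8 have nonzero weight after conditioning:
  (W=2, X=1, Y=2, Z=0, U=0) weight 1/234
  (W=2, X=1, Y=2, Z=1, U=0) weight 1/156
  (W=2, X=1, Y=2, Z=2, U=0) weight 1/468
  (W=2, X=1, Y=2, Z=3, U=0) weight 1/234
  (W=3, X=0, Y=2, Z=0, U=1) weight 1/312
  (W=3, X=0, Y=2, Z=1, U=1) weight 1/208
  (W=3, X=0, Y=2, Z=2, U=1) weight 1/624
  (W=3, X=0, Y=2, Z=3, U=1) weight 1/312
Group by X:
  weight(X=0) = 1/78
  weight(X=1) = 2/117
Total weight = 1/78 + 2/117 = 7/234
P(X=0 | obs) = 1/78 / 7/234 = 3/7
P(X=1 | obs) = 2/117 / 7/234 = 4/7

P(X=0) = 3/7, P(X=1) = 4/7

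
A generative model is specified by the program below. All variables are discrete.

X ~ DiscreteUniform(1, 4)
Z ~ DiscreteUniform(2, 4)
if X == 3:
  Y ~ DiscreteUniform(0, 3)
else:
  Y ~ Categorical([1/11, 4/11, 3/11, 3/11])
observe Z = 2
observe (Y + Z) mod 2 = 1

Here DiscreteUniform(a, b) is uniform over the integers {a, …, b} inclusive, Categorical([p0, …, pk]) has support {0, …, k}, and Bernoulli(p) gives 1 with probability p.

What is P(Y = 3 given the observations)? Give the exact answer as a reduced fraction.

Enumerate traces; 8 have nonzero weight after conditioning:
  (X=1, Z=2, Y=1) weight 1/33
  (X=1, Z=2, Y=3) weight 1/44
  (X=2, Z=2, Y=1) weight 1/33
  (X=2, Z=2, Y=3) weight 1/44
  (X=3, Z=2, Y=1) weight 1/48
  (X=3, Z=2, Y=3) weight 1/48
  (X=4, Z=2, Y=1) weight 1/33
  (X=4, Z=2, Y=3) weight 1/44
Group by Y:
  weight(Y=1) = 59/528
  weight(Y=3) = 47/528
Total weight = 59/528 + 47/528 = 53/264
P(Y=1 | obs) = 59/528 / 53/264 = 59/106
P(Y=3 | obs) = 47/528 / 53/264 = 47/106

P(Y = 3 | obs) = 47/106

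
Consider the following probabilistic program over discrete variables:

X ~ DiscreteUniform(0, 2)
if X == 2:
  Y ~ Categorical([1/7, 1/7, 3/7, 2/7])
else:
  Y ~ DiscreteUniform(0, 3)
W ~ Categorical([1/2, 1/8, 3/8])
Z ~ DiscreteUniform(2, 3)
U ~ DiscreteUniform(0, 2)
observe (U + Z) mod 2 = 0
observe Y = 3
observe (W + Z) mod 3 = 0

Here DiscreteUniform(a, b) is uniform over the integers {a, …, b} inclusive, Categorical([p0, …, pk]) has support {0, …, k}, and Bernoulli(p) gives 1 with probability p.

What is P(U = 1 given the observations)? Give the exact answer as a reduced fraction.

P(U = 1 | obs) = 2/3

Enumerate traces; 9 have nonzero weight after conditioning:
  (X=0, Y=3, W=0, Z=3, U=1) weight 1/144
  (X=0, Y=3, W=1, Z=2, U=0) weight 1/576
  (X=0, Y=3, W=1, Z=2, U=2) weight 1/576
  (X=1, Y=3, W=0, Z=3, U=1) weight 1/144
  (X=1, Y=3, W=1, Z=2, U=0) weight 1/576
  (X=1, Y=3, W=1, Z=2, U=2) weight 1/576
  (X=2, Y=3, W=0, Z=3, U=1) weight 1/126
  (X=2, Y=3, W=1, Z=2, U=0) weight 1/504
  … 1 more
Group by U:
  weight(U=0) = 11/2016
  weight(U=1) = 11/504
  weight(U=2) = 11/2016
Total weight = 11/2016 + 11/504 + 11/2016 = 11/336
P(U=0 | obs) = 11/2016 / 11/336 = 1/6
P(U=1 | obs) = 11/504 / 11/336 = 2/3
P(U=2 | obs) = 11/2016 / 11/336 = 1/6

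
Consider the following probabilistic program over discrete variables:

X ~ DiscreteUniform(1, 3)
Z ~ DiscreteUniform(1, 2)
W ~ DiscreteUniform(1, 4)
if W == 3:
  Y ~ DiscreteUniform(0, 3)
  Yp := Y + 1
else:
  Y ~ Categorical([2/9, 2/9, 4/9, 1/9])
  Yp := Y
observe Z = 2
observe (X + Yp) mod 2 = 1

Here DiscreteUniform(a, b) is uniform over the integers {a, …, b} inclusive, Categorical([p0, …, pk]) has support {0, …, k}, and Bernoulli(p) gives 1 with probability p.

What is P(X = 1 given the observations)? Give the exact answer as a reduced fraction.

P(X = 1 | obs) = 5/13

Enumerate traces; 24 have nonzero weight after conditioning:
  (X=1, Z=2, W=1, Y=0) weight 1/108
  (X=1, Z=2, W=1, Y=2) weight 1/54
  (X=1, Z=2, W=2, Y=0) weight 1/108
  (X=1, Z=2, W=2, Y=2) weight 1/54
  (X=1, Z=2, W=3, Y=1) weight 1/96
  (X=1, Z=2, W=3, Y=3) weight 1/96
  (X=1, Z=2, W=4, Y=0) weight 1/108
  (X=1, Z=2, W=4, Y=2) weight 1/54
  (X=2, Z=2, W=1, Y=1) weight 1/108
  (X=3, Z=2, W=1, Y=0) weight 1/108
  … 14 more
Group by X:
  weight(X=1) = 5/48
  weight(X=2) = 1/16
  weight(X=3) = 5/48
Total weight = 5/48 + 1/16 + 5/48 = 13/48
P(X=1 | obs) = 5/48 / 13/48 = 5/13
P(X=2 | obs) = 1/16 / 13/48 = 3/13
P(X=3 | obs) = 5/48 / 13/48 = 5/13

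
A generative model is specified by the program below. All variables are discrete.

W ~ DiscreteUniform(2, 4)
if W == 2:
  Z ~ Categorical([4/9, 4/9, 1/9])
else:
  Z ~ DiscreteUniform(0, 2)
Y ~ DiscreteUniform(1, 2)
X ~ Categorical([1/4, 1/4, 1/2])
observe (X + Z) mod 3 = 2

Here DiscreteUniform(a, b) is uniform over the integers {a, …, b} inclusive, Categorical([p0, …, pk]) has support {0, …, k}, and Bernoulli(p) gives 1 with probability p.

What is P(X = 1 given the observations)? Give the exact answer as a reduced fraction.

P(X = 1 | obs) = 10/37

Enumerate traces; 18 have nonzero weight after conditioning:
  (W=2, Z=0, Y=1, X=2) weight 1/27
  (W=2, Z=0, Y=2, X=2) weight 1/27
  (W=2, Z=1, Y=1, X=1) weight 1/54
  (W=2, Z=1, Y=2, X=1) weight 1/54
  (W=2, Z=2, Y=1, X=0) weight 1/216
  (W=2, Z=2, Y=2, X=0) weight 1/216
  (W=3, Z=0, Y=1, X=2) weight 1/36
  (W=3, Z=0, Y=2, X=2) weight 1/36
  … 10 more
Group by X:
  weight(X=0) = 7/108
  weight(X=1) = 5/54
  weight(X=2) = 5/27
Total weight = 7/108 + 5/54 + 5/27 = 37/108
P(X=0 | obs) = 7/108 / 37/108 = 7/37
P(X=1 | obs) = 5/54 / 37/108 = 10/37
P(X=2 | obs) = 5/27 / 37/108 = 20/37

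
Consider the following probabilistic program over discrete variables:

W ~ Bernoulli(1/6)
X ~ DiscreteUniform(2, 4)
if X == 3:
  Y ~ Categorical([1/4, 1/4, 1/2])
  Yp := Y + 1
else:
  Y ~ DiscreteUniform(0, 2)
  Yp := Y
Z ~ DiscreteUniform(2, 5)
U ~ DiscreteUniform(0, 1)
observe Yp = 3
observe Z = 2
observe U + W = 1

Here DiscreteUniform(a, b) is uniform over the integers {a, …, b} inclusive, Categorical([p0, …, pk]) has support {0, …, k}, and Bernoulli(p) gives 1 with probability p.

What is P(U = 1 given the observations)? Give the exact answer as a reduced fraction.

P(U = 1 | obs) = 5/6

Enumerate traces; 2 have nonzero weight after conditioning:
  (W=0, X=3, Y=2, Z=2, U=1) weight 5/288
  (W=1, X=3, Y=2, Z=2, U=0) weight 1/288
Group by U:
  weight(U=0) = 1/288
  weight(U=1) = 5/288
Total weight = 1/288 + 5/288 = 1/48
P(U=0 | obs) = 1/288 / 1/48 = 1/6
P(U=1 | obs) = 5/288 / 1/48 = 5/6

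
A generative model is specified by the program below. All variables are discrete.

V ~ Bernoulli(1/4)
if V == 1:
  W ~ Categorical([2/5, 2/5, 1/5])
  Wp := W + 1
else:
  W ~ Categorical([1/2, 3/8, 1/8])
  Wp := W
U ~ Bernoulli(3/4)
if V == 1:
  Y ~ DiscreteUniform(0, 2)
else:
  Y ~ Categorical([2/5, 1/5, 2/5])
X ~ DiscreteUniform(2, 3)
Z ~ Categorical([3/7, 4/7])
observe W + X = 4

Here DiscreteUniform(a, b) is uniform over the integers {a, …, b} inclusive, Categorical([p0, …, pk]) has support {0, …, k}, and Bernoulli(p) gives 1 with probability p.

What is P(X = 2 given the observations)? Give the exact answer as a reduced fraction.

Enumerate traces; 48 have nonzero weight after conditioning:
  (V=0, W=1, U=0, Y=0, X=3, Z=0) weight 27/4480
  (V=0, W=1, U=0, Y=0, X=3, Z=1) weight 9/1120
  (V=0, W=1, U=0, Y=1, X=3, Z=0) weight 27/8960
  (V=0, W=1, U=0, Y=1, X=3, Z=1) weight 9/2240
  (V=0, W=1, U=0, Y=2, X=3, Z=0) weight 27/4480
  (V=0, W=1, U=0, Y=2, X=3, Z=1) weight 9/1120
  (V=0, W=1, U=1, Y=0, X=3, Z=0) weight 81/4480
  (V=0, W=1, U=1, Y=0, X=3, Z=1) weight 27/1120
  (V=0, W=2, U=0, Y=0, X=2, Z=0) weight 9/4480
  … 39 more
Group by X:
  weight(X=2) = 23/320
  weight(X=3) = 61/320
Total weight = 23/320 + 61/320 = 21/80
P(X=2 | obs) = 23/320 / 21/80 = 23/84
P(X=3 | obs) = 61/320 / 21/80 = 61/84

P(X = 2 | obs) = 23/84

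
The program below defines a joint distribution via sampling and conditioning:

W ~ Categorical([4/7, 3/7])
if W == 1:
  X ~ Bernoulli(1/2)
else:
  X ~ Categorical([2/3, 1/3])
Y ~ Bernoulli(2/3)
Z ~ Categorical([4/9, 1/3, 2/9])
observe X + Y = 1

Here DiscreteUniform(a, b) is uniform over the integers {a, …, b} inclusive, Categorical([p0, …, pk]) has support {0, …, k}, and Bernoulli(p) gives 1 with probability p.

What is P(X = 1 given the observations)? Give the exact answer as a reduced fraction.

Enumerate traces; 12 have nonzero weight after conditioning:
  (W=0, X=0, Y=1, Z=0) weight 64/567
  (W=0, X=0, Y=1, Z=1) weight 16/189
  (W=0, X=0, Y=1, Z=2) weight 32/567
  (W=0, X=1, Y=0, Z=0) weight 16/567
  (W=0, X=1, Y=0, Z=1) weight 4/189
  (W=0, X=1, Y=0, Z=2) weight 8/567
  (W=1, X=0, Y=1, Z=0) weight 4/63
  (W=1, X=0, Y=1, Z=1) weight 1/21
  … 4 more
Group by X:
  weight(X=0) = 25/63
  weight(X=1) = 17/126
Total weight = 25/63 + 17/126 = 67/126
P(X=0 | obs) = 25/63 / 67/126 = 50/67
P(X=1 | obs) = 17/126 / 67/126 = 17/67

P(X = 1 | obs) = 17/67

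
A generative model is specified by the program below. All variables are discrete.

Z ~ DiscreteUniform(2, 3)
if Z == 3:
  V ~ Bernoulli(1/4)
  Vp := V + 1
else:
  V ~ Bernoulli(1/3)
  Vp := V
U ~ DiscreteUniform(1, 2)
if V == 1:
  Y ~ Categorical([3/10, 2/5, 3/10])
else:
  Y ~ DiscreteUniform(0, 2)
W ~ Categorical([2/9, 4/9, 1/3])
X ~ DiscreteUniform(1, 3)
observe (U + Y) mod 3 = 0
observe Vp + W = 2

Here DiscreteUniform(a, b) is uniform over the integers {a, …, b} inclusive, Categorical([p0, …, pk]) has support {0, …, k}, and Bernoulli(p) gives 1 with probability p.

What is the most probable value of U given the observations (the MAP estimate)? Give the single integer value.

Enumerate traces; 24 have nonzero weight after conditioning:
  (Z=2, V=0, U=1, Y=2, W=2, X=1) weight 1/162
  (Z=2, V=0, U=1, Y=2, W=2, X=2) weight 1/162
  (Z=2, V=0, U=1, Y=2, W=2, X=3) weight 1/162
  (Z=2, V=0, U=2, Y=1, W=2, X=1) weight 1/162
  (Z=2, V=0, U=2, Y=1, W=2, X=2) weight 1/162
  (Z=2, V=0, U=2, Y=1, W=2, X=3) weight 1/162
  (Z=2, V=1, U=1, Y=2, W=1, X=1) weight 1/270
  (Z=2, V=1, U=1, Y=2, W=1, X=2) weight 1/270
  … 16 more
Group by U:
  weight(U=1) = 133/2160
  weight(U=2) = 1/15
Total weight = 133/2160 + 1/15 = 277/2160
P(U=1 | obs) = 133/2160 / 277/2160 = 133/277
P(U=2 | obs) = 1/15 / 277/2160 = 144/277
argmax = 2

argmax_v P(U = v | obs) = 2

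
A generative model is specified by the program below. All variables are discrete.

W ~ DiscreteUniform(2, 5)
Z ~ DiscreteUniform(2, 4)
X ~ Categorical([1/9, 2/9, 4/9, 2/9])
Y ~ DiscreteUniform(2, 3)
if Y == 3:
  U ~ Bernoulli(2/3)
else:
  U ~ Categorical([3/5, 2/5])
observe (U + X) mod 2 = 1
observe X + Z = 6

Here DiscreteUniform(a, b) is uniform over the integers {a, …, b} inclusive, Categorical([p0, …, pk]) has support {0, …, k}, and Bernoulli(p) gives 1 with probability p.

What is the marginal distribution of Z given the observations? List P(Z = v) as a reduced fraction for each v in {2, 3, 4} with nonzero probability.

P(Z=3) = 7/23, P(Z=4) = 16/23

Enumerate traces; 16 have nonzero weight after conditioning:
  (W=2, Z=3, X=3, Y=2, U=0) weight 1/180
  (W=2, Z=3, X=3, Y=3, U=0) weight 1/324
  (W=2, Z=4, X=2, Y=2, U=1) weight 1/135
  (W=2, Z=4, X=2, Y=3, U=1) weight 1/81
  (W=3, Z=3, X=3, Y=2, U=0) weight 1/180
  (W=3, Z=3, X=3, Y=3, U=0) weight 1/324
  (W=3, Z=4, X=2, Y=2, U=1) weight 1/135
  (W=3, Z=4, X=2, Y=3, U=1) weight 1/81
  … 8 more
Group by Z:
  weight(Z=3) = 14/405
  weight(Z=4) = 32/405
Total weight = 14/405 + 32/405 = 46/405
P(Z=3 | obs) = 14/405 / 46/405 = 7/23
P(Z=4 | obs) = 32/405 / 46/405 = 16/23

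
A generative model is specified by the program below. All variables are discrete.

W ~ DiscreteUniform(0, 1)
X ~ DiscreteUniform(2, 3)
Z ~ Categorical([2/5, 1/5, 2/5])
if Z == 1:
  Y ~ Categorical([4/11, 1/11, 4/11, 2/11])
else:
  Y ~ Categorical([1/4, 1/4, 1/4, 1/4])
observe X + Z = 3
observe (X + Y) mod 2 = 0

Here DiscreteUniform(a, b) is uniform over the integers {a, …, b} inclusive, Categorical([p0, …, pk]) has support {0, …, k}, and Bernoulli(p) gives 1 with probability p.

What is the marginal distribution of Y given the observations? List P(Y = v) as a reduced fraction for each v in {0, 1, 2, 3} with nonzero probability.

Enumerate traces; 8 have nonzero weight after conditioning:
  (W=0, X=2, Z=1, Y=0) weight 1/55
  (W=0, X=2, Z=1, Y=2) weight 1/55
  (W=0, X=3, Z=0, Y=1) weight 1/40
  (W=0, X=3, Z=0, Y=3) weight 1/40
  (W=1, X=2, Z=1, Y=0) weight 1/55
  (W=1, X=2, Z=1, Y=2) weight 1/55
  (W=1, X=3, Z=0, Y=1) weight 1/40
  (W=1, X=3, Z=0, Y=3) weight 1/40
Group by Y:
  weight(Y=0) = 2/55
  weight(Y=1) = 1/20
  weight(Y=2) = 2/55
  weight(Y=3) = 1/20
Total weight = 2/55 + 1/20 + 2/55 + 1/20 = 19/110
P(Y=0 | obs) = 2/55 / 19/110 = 4/19
P(Y=1 | obs) = 1/20 / 19/110 = 11/38
P(Y=2 | obs) = 2/55 / 19/110 = 4/19
P(Y=3 | obs) = 1/20 / 19/110 = 11/38

P(Y=0) = 4/19, P(Y=1) = 11/38, P(Y=2) = 4/19, P(Y=3) = 11/38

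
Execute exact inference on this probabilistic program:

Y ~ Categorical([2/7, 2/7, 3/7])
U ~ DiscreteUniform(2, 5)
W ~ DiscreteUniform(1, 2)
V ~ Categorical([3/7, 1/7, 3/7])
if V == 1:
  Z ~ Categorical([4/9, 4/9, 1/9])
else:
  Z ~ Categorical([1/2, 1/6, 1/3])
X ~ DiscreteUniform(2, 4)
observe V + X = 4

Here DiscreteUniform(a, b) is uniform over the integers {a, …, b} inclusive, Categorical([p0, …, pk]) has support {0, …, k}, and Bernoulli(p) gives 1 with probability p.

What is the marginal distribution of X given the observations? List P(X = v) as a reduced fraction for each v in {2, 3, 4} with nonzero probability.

P(X=2) = 3/7, P(X=3) = 1/7, P(X=4) = 3/7

Enumerate traces; 216 have nonzero weight after conditioning:
  (Y=0, U=2, W=1, V=0, Z=0, X=4) weight 1/392
  (Y=0, U=2, W=1, V=0, Z=1, X=4) weight 1/1176
  (Y=0, U=2, W=1, V=0, Z=2, X=4) weight 1/588
  (Y=0, U=2, W=1, V=1, Z=0, X=3) weight 1/1323
  (Y=0, U=2, W=1, V=1, Z=1, X=3) weight 1/1323
  (Y=0, U=2, W=1, V=1, Z=2, X=3) weight 1/5292
  (Y=0, U=2, W=1, V=2, Z=0, X=2) weight 1/392
  (Y=0, U=2, W=1, V=2, Z=1, X=2) weight 1/1176
  … 208 more
Group by X:
  weight(X=2) = 1/7
  weight(X=3) = 1/21
  weight(X=4) = 1/7
Total weight = 1/7 + 1/21 + 1/7 = 1/3
P(X=2 | obs) = 1/7 / 1/3 = 3/7
P(X=3 | obs) = 1/21 / 1/3 = 1/7
P(X=4 | obs) = 1/7 / 1/3 = 3/7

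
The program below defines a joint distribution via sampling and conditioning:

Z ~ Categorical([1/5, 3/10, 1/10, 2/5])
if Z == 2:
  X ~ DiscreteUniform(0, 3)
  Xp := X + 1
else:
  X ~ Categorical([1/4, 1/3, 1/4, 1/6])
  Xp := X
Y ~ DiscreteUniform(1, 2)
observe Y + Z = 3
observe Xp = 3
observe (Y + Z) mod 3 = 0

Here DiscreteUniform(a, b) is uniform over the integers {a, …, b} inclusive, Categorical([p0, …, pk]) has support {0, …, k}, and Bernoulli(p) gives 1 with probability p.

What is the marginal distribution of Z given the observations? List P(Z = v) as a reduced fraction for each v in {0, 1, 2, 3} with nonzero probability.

P(Z=1) = 2/3, P(Z=2) = 1/3

Enumerate traces; 2 have nonzero weight after conditioning:
  (Z=1, X=3, Y=2) weight 1/40
  (Z=2, X=2, Y=1) weight 1/80
Group by Z:
  weight(Z=1) = 1/40
  weight(Z=2) = 1/80
Total weight = 1/40 + 1/80 = 3/80
P(Z=1 | obs) = 1/40 / 3/80 = 2/3
P(Z=2 | obs) = 1/80 / 3/80 = 1/3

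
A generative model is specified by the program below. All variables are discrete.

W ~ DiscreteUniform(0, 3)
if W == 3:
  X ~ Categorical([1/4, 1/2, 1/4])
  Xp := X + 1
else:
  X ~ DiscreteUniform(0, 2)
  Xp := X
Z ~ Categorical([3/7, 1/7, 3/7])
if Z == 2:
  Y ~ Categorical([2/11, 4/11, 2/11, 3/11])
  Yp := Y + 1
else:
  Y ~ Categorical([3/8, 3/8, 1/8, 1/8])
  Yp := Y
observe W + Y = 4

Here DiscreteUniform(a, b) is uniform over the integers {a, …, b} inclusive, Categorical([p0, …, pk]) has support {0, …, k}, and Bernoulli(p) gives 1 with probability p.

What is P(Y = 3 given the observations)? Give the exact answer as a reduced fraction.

Enumerate traces; 27 have nonzero weight after conditioning:
  (W=1, X=0, Z=0, Y=3) weight 1/224
  (W=1, X=0, Z=1, Y=3) weight 1/672
  (W=1, X=0, Z=2, Y=3) weight 3/308
  (W=1, X=1, Z=0, Y=3) weight 1/224
  (W=1, X=1, Z=1, Y=3) weight 1/672
  (W=1, X=1, Z=2, Y=3) weight 3/308
  (W=1, X=2, Z=0, Y=3) weight 1/224
  (W=1, X=2, Z=1, Y=3) weight 1/672
  (W=2, X=0, Z=0, Y=2) weight 1/224
  (W=3, X=0, Z=0, Y=1) weight 9/896
  … 17 more
Group by Y:
  weight(Y=1) = 57/616
  weight(Y=2) = 23/616
  weight(Y=3) = 29/616
Total weight = 57/616 + 23/616 + 29/616 = 109/616
P(Y=1 | obs) = 57/616 / 109/616 = 57/109
P(Y=2 | obs) = 23/616 / 109/616 = 23/109
P(Y=3 | obs) = 29/616 / 109/616 = 29/109

P(Y = 3 | obs) = 29/109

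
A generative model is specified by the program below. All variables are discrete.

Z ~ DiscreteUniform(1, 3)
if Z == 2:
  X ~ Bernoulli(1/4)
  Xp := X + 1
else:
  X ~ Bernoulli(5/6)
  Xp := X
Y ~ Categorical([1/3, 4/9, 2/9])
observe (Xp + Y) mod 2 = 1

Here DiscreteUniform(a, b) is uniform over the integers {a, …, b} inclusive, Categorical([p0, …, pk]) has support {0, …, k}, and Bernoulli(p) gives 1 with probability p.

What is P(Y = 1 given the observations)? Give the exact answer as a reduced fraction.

P(Y = 1 | obs) = 28/173

Enumerate traces; 9 have nonzero weight after conditioning:
  (Z=1, X=0, Y=1) weight 2/81
  (Z=1, X=1, Y=0) weight 5/54
  (Z=1, X=1, Y=2) weight 5/81
  (Z=2, X=0, Y=0) weight 1/12
  (Z=2, X=0, Y=2) weight 1/18
  (Z=2, X=1, Y=1) weight 1/27
  (Z=3, X=0, Y=1) weight 2/81
  (Z=3, X=1, Y=0) weight 5/54
  … 1 more
Group by Y:
  weight(Y=0) = 29/108
  weight(Y=1) = 7/81
  weight(Y=2) = 29/162
Total weight = 29/108 + 7/81 + 29/162 = 173/324
P(Y=0 | obs) = 29/108 / 173/324 = 87/173
P(Y=1 | obs) = 7/81 / 173/324 = 28/173
P(Y=2 | obs) = 29/162 / 173/324 = 58/173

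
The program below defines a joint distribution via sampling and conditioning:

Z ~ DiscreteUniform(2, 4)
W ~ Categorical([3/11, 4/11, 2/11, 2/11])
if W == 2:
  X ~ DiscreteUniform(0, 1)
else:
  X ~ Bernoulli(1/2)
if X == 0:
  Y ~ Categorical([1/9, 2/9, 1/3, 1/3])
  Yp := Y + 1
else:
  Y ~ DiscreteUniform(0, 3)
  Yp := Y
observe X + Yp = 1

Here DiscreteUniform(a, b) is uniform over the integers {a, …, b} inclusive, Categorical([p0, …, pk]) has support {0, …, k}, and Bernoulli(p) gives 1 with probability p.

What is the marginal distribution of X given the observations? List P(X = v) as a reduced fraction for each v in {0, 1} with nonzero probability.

Enumerate traces; 24 have nonzero weight after conditioning:
  (Z=2, W=0, X=0, Y=0) weight 1/198
  (Z=2, W=0, X=1, Y=0) weight 1/88
  (Z=2, W=1, X=0, Y=0) weight 2/297
  (Z=2, W=1, X=1, Y=0) weight 1/66
  (Z=2, W=2, X=0, Y=0) weight 1/297
  (Z=2, W=2, X=1, Y=0) weight 1/132
  (Z=2, W=3, X=0, Y=0) weight 1/297
  (Z=2, W=3, X=1, Y=0) weight 1/132
  … 16 more
Group by X:
  weight(X=0) = 1/18
  weight(X=1) = 1/8
Total weight = 1/18 + 1/8 = 13/72
P(X=0 | obs) = 1/18 / 13/72 = 4/13
P(X=1 | obs) = 1/8 / 13/72 = 9/13

P(X=0) = 4/13, P(X=1) = 9/13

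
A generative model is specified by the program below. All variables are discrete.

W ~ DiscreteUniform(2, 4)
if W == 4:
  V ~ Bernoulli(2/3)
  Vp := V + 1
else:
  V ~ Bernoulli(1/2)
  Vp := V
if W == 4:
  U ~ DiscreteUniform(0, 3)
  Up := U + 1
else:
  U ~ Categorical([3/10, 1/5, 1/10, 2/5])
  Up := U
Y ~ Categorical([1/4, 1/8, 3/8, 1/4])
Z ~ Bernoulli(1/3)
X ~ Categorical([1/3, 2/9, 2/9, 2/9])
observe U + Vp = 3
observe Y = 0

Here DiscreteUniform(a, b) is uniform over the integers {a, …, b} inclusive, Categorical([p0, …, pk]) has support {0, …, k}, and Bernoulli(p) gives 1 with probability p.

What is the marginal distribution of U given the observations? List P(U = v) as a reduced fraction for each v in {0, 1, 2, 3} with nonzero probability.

Enumerate traces; 48 have nonzero weight after conditioning:
  (W=2, V=0, U=3, Y=0, Z=0, X=0) weight 1/270
  (W=2, V=0, U=3, Y=0, Z=0, X=1) weight 1/405
  (W=2, V=0, U=3, Y=0, Z=0, X=2) weight 1/405
  (W=2, V=0, U=3, Y=0, Z=0, X=3) weight 1/405
  (W=2, V=0, U=3, Y=0, Z=1, X=0) weight 1/540
  (W=2, V=0, U=3, Y=0, Z=1, X=1) weight 1/810
  (W=2, V=0, U=3, Y=0, Z=1, X=2) weight 1/810
  (W=2, V=0, U=3, Y=0, Z=1, X=3) weight 1/810
  (W=2, V=1, U=2, Y=0, Z=0, X=0) weight 1/1080
  (W=4, V=1, U=1, Y=0, Z=0, X=0) weight 1/324
  … 38 more
Group by U:
  weight(U=1) = 1/72
  weight(U=2) = 11/720
  weight(U=3) = 1/30
Total weight = 1/72 + 11/720 + 1/30 = 1/16
P(U=1 | obs) = 1/72 / 1/16 = 2/9
P(U=2 | obs) = 11/720 / 1/16 = 11/45
P(U=3 | obs) = 1/30 / 1/16 = 8/15

P(U=1) = 2/9, P(U=2) = 11/45, P(U=3) = 8/15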